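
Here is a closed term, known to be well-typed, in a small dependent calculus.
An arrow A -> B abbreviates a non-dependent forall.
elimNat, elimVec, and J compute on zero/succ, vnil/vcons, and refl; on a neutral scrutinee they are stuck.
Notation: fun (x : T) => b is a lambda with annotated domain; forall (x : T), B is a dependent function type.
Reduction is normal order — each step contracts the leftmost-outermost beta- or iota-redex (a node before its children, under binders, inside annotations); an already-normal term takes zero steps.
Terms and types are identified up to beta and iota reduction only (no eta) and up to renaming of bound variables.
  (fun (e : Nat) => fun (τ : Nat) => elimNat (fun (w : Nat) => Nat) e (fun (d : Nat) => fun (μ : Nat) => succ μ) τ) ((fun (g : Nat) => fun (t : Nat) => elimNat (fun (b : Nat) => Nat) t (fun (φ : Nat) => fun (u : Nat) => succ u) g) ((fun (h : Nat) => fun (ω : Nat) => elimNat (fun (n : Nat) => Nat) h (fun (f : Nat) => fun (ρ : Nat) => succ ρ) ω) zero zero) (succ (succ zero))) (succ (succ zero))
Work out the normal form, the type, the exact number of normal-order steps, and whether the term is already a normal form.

resulting normal form:
  succ (succ (succ (succ zero)))
inferred type:
  Nat
reduction steps (normal order): 15
started in normal form: no
first contracted redex: a beta-redex


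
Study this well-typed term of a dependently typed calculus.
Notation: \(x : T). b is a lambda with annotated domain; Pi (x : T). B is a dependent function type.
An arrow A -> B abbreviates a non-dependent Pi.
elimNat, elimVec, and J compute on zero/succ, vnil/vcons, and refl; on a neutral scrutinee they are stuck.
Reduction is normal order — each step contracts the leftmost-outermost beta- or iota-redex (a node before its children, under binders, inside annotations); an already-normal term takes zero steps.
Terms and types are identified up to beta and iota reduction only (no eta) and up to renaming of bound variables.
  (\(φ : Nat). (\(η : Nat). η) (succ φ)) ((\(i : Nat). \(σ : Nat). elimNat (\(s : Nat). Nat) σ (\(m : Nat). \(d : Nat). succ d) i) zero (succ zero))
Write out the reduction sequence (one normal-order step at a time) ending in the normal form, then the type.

normal-order reduction sequence:
  (\(φ : Nat). (\(η : Nat). η) (succ φ)) ((\(i : Nat). \(σ : Nat). elimNat (\(s : Nat). Nat) σ (\(m : Nat). \(d : Nat). succ d) i) zero (succ zero))
  ~> (\(φ : Nat). φ) (succ ((\(η : Nat). \(i : Nat). elimNat (\(σ : Nat). Nat) i (\(s : Nat). \(m : Nat). succ m) η) zero (succ zero)))
  ~> succ ((\(φ : Nat). \(η : Nat). elimNat (\(i : Nat). Nat) η (\(σ : Nat). \(s : Nat). succ s) φ) zero (succ zero))
  ~> succ ((\(φ : Nat). elimNat (\(η : Nat). Nat) φ (\(i : Nat). \(σ : Nat). succ σ) zero) (succ zero))
  ~> succ (elimNat (\(φ : Nat). Nat) (succ zero) (\(η : Nat). \(i : Nat). succ i) zero)
  ~> succ (succ zero)
type:
  Nat


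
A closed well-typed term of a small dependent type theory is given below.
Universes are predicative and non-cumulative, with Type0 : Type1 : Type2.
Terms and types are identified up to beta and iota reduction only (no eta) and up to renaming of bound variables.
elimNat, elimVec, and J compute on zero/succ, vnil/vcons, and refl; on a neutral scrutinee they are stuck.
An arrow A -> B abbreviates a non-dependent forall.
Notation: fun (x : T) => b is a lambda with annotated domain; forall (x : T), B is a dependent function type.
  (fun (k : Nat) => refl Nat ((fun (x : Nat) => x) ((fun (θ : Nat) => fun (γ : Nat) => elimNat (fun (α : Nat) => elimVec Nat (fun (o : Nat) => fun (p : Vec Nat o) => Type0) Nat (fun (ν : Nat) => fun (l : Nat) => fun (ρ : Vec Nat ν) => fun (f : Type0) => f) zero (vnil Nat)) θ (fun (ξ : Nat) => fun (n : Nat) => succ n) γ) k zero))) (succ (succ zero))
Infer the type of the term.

the term's type:
  Eq Nat (succ (succ zero)) (succ (succ zero))


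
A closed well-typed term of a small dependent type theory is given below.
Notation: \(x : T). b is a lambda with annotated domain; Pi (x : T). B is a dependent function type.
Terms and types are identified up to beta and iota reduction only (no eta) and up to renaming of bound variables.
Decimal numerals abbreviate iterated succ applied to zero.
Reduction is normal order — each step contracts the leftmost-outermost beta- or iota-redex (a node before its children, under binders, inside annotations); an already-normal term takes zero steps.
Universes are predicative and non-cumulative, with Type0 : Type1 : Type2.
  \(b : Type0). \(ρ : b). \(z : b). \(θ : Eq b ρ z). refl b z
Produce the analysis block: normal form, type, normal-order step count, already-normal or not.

normal form:
  \(b : Type0). \(ρ : b). \(z : b). \(θ : Eq b ρ z). refl b z
inferred type:
  Pi (b : Type0). Pi (ρ : b). Pi (z : b). Pi (θ : Eq b ρ z). Eq b z z
steps to reach normal form (normal order): 0
started in normal form: yes


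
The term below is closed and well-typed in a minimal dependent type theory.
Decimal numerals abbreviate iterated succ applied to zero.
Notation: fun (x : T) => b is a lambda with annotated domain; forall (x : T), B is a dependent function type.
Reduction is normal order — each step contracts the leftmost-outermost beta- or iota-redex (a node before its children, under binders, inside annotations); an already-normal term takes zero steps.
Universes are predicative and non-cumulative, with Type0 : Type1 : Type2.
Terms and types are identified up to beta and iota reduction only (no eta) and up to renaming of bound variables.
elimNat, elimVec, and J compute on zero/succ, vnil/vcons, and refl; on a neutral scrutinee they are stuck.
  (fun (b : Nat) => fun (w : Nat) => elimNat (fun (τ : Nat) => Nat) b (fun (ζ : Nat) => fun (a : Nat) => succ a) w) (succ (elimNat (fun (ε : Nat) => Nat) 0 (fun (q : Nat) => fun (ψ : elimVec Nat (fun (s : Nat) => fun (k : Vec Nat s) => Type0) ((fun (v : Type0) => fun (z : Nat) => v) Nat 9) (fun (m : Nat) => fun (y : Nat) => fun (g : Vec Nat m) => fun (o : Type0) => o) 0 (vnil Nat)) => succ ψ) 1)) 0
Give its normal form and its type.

normal form:
  2
the term's type:
  Nat


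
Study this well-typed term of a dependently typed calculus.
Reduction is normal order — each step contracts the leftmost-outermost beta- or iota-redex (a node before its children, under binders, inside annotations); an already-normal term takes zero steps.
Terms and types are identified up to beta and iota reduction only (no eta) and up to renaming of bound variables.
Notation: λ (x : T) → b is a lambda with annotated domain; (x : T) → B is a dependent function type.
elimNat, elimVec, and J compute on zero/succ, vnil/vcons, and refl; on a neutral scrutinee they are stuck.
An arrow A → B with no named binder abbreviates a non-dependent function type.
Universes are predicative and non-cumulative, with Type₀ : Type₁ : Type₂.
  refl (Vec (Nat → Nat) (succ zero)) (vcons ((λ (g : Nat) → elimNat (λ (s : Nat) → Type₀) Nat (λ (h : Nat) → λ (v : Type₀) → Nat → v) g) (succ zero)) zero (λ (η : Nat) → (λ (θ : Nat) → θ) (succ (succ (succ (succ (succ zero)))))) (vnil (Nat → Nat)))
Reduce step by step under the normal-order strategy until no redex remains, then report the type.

normal-order reduction sequence:
  refl (Vec (Nat → Nat) (succ zero)) (vcons ((λ (g : Nat) → elimNat (λ (s : Nat) → Type₀) Nat (λ (h : Nat) → λ (v : Type₀) → Nat → v) g) (succ zero)) zero (λ (η : Nat) → (λ (θ : Nat) → θ) (succ (succ (succ (succ (succ zero)))))) (vnil (Nat → Nat)))
  ~> refl (Vec (Nat → Nat) (succ zero)) (vcons (elimNat (λ (g : Nat) → Type₀) Nat (λ (s : Nat) → λ (h : Type₀) → Nat → h) (succ zero)) zero (λ (v : Nat) → (λ (η : Nat) → η) (succ (succ (succ (succ (succ zero)))))) (vnil (Nat → Nat)))
  ~> refl (Vec (Nat → Nat) (succ zero)) (vcons ((λ (g : Nat) → λ (s : Type₀) → Nat → s) zero (elimNat (λ (h : Nat) → Type₀) Nat (λ (v : Nat) → λ (η : Type₀) → Nat → η) zero)) zero (λ (θ : Nat) → (λ (q : Nat) → q) (succ (succ (succ (succ (succ zero)))))) (vnil (Nat → Nat)))
  ~> refl (Vec (Nat → Nat) (succ zero)) (vcons ((λ (g : Type₀) → Nat → g) (elimNat (λ (s : Nat) → Type₀) Nat (λ (h : Nat) → λ (v : Type₀) → Nat → v) zero)) zero (λ (η : Nat) → (λ (θ : Nat) → θ) (succ (succ (succ (succ (succ zero)))))) (vnil (Nat → Nat)))
  ~> refl (Vec (Nat → Nat) (succ zero)) (vcons (Nat → elimNat (λ (g : Nat) → Type₀) Nat (λ (s : Nat) → λ (h : Type₀) → Nat → h) zero) zero (λ (v : Nat) → (λ (η : Nat) → η) (succ (succ (succ (succ (succ zero)))))) (vnil (Nat → Nat)))
  ~> refl (Vec (Nat → Nat) (succ zero)) (vcons (Nat → Nat) zero (λ (g : Nat) → (λ (s : Nat) → s) (succ (succ (succ (succ (succ zero)))))) (vnil (Nat → Nat)))
  ~> refl (Vec (Nat → Nat) (succ zero)) (vcons (Nat → Nat) zero (λ (g : Nat) → succ (succ (succ (succ (succ zero))))) (vnil (Nat → Nat)))
inferred type:
  Eq (Vec (Nat → Nat) (succ zero)) (vcons (Nat → Nat) zero (λ (g : Nat) → succ (succ (succ (succ (succ zero))))) (vnil (Nat → Nat))) (vcons (Nat → Nat) zero (λ (s : Nat) → succ (succ (succ (succ (succ zero))))) (vnil (Nat → Nat)))


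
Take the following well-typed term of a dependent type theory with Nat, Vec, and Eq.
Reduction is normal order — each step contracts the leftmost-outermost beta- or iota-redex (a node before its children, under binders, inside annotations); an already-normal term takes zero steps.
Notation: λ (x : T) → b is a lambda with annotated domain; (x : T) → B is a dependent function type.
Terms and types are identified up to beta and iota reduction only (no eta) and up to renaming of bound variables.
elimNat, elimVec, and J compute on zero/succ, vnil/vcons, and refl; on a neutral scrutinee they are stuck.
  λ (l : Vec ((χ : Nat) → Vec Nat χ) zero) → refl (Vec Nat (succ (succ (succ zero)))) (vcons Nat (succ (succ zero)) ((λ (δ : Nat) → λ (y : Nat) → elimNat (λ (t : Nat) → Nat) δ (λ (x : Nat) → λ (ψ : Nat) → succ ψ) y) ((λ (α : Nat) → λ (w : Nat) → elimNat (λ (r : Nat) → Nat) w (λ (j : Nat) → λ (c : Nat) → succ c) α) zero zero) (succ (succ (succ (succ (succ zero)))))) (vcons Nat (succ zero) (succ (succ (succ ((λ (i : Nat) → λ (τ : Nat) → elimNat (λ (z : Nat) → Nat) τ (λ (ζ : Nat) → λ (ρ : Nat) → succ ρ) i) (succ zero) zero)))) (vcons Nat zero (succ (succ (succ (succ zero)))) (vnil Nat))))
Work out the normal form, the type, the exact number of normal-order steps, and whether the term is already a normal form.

reduced normal form:
  λ (l : Vec ((χ : Nat) → Vec Nat χ) zero) → refl (Vec Nat (succ (succ (succ zero)))) (vcons Nat (succ (succ zero)) (succ (succ (succ (succ (succ zero))))) (vcons Nat (succ zero) (succ (succ (succ (succ zero)))) (vcons Nat zero (succ (succ (succ (succ zero)))) (vnil Nat))))
type:
  (l : Vec ((χ : Nat) → Vec Nat χ) zero) → Eq (Vec Nat (succ (succ (succ zero)))) (vcons Nat (succ (succ zero)) (succ (succ (succ (succ (succ zero))))) (vcons Nat (succ zero) (succ (succ (succ (succ zero)))) (vcons Nat zero (succ (succ (succ (succ zero)))) (vnil Nat)))) (vcons Nat (succ (succ zero)) (succ (succ (succ (succ (succ zero))))) (vcons Nat (succ zero) (succ (succ (succ (succ zero)))) (vcons Nat zero (succ (succ (succ (succ zero)))) (vnil Nat))))
steps to reach normal form (normal order): 27
already normal: no
first contracted redex: a beta-redex


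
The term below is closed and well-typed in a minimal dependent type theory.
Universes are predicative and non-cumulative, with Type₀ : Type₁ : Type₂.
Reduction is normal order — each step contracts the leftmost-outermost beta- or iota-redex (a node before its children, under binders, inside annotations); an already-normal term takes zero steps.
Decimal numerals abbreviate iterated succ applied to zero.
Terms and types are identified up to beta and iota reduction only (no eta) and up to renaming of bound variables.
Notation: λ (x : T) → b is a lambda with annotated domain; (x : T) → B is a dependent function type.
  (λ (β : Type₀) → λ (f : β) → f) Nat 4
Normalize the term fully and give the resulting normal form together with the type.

resulting normal form:
  4
the term's type:
  Nat
observation: normalization takes exactly 2 steps under the normal-order strategy.


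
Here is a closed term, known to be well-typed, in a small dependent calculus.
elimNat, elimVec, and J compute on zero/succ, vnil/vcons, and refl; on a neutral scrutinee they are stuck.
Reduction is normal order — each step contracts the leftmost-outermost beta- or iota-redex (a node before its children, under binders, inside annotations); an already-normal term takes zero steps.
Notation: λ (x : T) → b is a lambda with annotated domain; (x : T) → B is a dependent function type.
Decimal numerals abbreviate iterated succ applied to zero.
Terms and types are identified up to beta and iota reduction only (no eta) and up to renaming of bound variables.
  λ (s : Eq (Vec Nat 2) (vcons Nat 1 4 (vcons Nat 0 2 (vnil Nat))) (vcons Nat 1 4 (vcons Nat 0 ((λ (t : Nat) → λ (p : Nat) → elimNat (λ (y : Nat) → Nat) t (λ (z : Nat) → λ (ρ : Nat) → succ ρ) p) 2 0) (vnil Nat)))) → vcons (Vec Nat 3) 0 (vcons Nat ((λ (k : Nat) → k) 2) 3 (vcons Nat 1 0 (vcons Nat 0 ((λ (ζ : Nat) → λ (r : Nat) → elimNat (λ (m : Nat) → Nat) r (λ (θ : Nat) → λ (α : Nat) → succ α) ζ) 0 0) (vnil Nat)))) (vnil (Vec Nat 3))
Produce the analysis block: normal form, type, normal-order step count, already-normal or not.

reduced normal form:
  λ (s : Eq (Vec Nat 2) (vcons Nat 1 4 (vcons Nat 0 2 (vnil Nat))) (vcons Nat 1 4 (vcons Nat 0 2 (vnil Nat)))) → vcons (Vec Nat 3) 0 (vcons Nat 2 3 (vcons Nat 1 0 (vcons Nat 0 0 (vnil Nat)))) (vnil (Vec Nat 3))
type:
  (s : Eq (Vec Nat 2) (vcons Nat 1 4 (vcons Nat 0 2 (vnil Nat))) (vcons Nat 1 4 (vcons Nat 0 2 (vnil Nat)))) → Vec (Vec Nat 3) 1
steps to reach normal form (normal order): 7
started in normal form: no
first redex: a beta-redex


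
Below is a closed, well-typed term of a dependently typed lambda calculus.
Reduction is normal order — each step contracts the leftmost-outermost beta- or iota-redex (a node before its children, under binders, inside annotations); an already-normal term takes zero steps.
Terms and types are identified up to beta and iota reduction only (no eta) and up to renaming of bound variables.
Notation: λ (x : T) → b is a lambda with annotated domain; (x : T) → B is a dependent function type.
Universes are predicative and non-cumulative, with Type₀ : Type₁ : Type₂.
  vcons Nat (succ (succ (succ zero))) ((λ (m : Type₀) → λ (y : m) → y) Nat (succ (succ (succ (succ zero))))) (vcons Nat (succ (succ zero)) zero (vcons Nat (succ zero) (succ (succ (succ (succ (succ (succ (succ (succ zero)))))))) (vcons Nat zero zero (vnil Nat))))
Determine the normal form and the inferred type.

resulting normal form:
  vcons Nat (succ (succ (succ zero))) (succ (succ (succ (succ zero)))) (vcons Nat (succ (succ zero)) zero (vcons Nat (succ zero) (succ (succ (succ (succ (succ (succ (succ (succ zero)))))))) (vcons Nat zero zero (vnil Nat))))
inferred type:
  Vec Nat (succ (succ (succ (succ zero))))
observation: the term reaches its normal form after 2 normal-order steps.


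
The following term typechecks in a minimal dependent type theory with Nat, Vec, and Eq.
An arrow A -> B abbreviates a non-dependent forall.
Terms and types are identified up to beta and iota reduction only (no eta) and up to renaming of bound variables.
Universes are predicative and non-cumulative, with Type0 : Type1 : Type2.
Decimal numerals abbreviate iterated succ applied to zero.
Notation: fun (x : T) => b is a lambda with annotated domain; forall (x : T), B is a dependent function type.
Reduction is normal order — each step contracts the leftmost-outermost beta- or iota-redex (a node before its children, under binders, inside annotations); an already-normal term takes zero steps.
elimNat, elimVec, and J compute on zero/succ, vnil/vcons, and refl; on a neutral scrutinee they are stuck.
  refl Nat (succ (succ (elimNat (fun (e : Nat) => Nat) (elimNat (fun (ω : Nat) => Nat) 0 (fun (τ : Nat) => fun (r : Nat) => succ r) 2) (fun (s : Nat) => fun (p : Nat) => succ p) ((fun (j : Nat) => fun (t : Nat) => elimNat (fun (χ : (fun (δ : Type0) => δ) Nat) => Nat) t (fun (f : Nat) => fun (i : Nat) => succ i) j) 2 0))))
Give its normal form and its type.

normal form:
  refl Nat 6
type:
  Eq Nat 6 6
observation: the term reaches its normal form after 23 normal-order steps.


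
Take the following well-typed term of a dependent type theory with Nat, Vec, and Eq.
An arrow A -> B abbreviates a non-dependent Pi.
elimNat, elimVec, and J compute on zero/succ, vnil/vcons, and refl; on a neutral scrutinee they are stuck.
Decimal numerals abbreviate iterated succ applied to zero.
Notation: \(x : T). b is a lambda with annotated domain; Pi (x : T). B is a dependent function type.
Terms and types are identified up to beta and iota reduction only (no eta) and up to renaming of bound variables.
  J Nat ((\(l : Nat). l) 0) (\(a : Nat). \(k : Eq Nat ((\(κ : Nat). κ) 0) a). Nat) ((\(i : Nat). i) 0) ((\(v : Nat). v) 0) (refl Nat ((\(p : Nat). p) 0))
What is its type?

type:
  Nat


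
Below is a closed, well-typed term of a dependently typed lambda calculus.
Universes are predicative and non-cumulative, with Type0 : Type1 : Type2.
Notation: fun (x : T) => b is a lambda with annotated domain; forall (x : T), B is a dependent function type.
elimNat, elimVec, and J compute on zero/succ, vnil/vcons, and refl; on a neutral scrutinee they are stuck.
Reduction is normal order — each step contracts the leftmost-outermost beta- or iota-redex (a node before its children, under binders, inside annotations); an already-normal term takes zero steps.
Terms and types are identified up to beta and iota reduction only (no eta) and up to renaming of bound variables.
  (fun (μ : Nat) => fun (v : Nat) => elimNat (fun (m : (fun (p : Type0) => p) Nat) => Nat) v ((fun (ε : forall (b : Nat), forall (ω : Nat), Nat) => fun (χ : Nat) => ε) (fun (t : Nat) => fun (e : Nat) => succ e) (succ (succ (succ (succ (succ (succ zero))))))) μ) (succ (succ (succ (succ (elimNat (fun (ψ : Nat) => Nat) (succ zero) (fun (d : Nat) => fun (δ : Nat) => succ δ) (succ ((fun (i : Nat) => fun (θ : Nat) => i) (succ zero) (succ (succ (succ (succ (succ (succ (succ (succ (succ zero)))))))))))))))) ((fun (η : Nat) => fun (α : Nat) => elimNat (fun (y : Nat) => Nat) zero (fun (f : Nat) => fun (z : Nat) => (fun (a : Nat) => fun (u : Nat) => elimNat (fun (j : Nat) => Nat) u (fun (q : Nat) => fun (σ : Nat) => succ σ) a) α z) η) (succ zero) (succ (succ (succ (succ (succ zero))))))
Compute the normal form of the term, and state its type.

normal form:
  succ (succ (succ (succ (succ (succ (succ (succ (succ (succ (succ (succ zero)))))))))))
inferred type:
  Nat


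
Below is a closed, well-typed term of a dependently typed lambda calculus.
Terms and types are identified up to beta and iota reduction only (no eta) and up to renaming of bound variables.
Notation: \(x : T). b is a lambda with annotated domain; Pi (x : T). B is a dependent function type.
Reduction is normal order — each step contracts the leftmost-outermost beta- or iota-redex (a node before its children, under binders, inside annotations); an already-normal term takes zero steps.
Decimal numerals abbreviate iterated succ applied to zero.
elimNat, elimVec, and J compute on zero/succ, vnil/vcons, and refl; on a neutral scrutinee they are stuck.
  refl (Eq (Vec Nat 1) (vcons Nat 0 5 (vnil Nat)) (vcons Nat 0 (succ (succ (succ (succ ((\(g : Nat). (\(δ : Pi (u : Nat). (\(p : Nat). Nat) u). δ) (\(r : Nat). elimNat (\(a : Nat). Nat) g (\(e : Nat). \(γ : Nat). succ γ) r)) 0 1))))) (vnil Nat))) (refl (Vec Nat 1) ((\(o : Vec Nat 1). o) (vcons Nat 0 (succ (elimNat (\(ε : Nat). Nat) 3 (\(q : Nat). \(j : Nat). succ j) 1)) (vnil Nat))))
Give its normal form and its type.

resulting normal form:
  refl (Eq (Vec Nat 1) (vcons Nat 0 5 (vnil Nat)) (vcons Nat 0 5 (vnil Nat))) (refl (Vec Nat 1) (vcons Nat 0 5 (vnil Nat)))
type:
  Eq (Eq (Vec Nat 1) (vcons Nat 0 5 (vnil Nat)) (vcons Nat 0 5 (vnil Nat))) (refl (Vec Nat 1) (vcons Nat 0 5 (vnil Nat))) (refl (Vec Nat 1) (vcons Nat 0 5 (vnil Nat)))


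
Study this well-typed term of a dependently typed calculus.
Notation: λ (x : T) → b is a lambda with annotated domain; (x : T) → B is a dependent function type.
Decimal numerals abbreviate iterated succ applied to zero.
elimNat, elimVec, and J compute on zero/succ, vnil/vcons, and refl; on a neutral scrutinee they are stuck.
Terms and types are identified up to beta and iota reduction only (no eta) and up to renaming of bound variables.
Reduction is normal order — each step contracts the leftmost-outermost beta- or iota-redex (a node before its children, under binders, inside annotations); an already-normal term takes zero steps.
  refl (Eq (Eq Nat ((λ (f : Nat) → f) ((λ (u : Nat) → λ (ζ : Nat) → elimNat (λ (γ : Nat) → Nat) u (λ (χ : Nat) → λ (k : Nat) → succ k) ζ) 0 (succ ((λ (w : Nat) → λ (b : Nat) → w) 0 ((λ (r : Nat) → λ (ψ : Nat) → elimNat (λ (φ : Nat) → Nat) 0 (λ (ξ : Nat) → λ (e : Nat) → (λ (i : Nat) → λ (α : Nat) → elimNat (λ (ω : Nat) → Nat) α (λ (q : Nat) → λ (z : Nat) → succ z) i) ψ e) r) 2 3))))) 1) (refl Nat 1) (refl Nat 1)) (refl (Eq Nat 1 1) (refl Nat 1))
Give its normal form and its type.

resulting normal form:
  refl (Eq (Eq Nat 1 1) (refl Nat 1) (refl Nat 1)) (refl (Eq Nat 1 1) (refl Nat 1))
type:
  Eq (Eq (Eq Nat 1 1) (refl Nat 1) (refl Nat 1)) (refl (Eq Nat 1 1) (refl Nat 1)) (refl (Eq Nat 1 1) (refl Nat 1))
observation: the leftmost-outermost redex is a beta-redex, and normalization takes 9 steps.


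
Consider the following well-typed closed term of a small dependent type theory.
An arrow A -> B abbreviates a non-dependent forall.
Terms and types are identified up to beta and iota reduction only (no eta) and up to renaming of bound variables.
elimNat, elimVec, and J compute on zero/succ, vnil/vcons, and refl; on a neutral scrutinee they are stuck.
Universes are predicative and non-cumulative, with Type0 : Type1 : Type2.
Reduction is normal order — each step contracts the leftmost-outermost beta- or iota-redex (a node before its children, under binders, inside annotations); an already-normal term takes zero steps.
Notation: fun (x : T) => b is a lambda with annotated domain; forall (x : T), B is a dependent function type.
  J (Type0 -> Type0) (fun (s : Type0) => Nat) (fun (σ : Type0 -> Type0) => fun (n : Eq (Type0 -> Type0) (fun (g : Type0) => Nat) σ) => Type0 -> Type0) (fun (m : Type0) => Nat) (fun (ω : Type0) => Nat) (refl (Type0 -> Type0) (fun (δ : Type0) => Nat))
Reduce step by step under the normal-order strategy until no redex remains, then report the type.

normal-order reduction:
  J (Type0 -> Type0) (fun (s : Type0) => Nat) (fun (σ : Type0 -> Type0) => fun (n : Eq (Type0 -> Type0) (fun (g : Type0) => Nat) σ) => Type0 -> Type0) (fun (m : Type0) => Nat) (fun (ω : Type0) => Nat) (refl (Type0 -> Type0) (fun (δ : Type0) => Nat))
  ~> fun (s : Type0) => Nat
type:
  Type0 -> Type0


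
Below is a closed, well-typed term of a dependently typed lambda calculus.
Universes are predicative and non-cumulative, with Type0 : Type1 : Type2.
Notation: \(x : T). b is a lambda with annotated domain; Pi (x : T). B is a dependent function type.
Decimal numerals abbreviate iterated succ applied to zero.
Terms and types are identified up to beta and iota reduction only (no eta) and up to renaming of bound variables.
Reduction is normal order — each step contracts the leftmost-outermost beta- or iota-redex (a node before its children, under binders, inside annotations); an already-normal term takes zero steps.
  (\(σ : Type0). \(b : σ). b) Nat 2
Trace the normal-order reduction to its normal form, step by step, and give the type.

reduction (normal order):
  (\(σ : Type0). \(b : σ). b) Nat 2
  ~> (\(σ : Nat). σ) 2
  ~> 2
type:
  Nat


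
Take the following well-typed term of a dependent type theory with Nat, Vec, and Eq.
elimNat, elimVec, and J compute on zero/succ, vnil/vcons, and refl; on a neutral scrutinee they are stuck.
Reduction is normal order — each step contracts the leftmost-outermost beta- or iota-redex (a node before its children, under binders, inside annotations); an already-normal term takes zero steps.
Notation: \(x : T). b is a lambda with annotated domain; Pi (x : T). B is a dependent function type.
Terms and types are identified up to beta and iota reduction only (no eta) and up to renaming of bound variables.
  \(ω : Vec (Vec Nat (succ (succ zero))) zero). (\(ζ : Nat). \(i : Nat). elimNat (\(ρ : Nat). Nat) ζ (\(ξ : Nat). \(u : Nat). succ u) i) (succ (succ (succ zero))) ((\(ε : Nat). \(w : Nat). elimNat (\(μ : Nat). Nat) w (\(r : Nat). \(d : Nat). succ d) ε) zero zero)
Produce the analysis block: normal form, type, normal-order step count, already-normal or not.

normal form:
  \(ω : Vec (Vec Nat (succ (succ zero))) zero). succ (succ (succ zero))
type:
  Pi (ω : Vec (Vec Nat (succ (succ zero))) zero). Nat
steps to reach normal form (normal order): 6
term was already normal: no
first contracted redex: a beta-redex


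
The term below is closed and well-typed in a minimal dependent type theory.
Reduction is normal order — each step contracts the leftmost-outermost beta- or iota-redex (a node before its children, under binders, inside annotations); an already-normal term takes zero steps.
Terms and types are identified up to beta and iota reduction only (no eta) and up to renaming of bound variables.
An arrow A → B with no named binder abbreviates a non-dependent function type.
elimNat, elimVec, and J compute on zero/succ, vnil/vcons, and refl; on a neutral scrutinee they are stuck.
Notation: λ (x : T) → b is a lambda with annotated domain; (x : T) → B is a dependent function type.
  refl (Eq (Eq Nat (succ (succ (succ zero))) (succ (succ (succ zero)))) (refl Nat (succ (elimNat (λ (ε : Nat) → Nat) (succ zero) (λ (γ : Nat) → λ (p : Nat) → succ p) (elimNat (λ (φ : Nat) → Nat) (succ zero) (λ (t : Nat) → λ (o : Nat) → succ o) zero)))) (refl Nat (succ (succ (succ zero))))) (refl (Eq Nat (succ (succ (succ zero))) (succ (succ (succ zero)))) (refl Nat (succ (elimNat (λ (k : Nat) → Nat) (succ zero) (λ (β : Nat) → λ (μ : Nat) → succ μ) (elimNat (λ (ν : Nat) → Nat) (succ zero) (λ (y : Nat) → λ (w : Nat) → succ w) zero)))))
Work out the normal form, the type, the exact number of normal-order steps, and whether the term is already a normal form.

reduced normal form:
  refl (Eq (Eq Nat (succ (succ (succ zero))) (succ (succ (succ zero)))) (refl Nat (succ (succ (succ zero)))) (refl Nat (succ (succ (succ zero))))) (refl (Eq Nat (succ (succ (succ zero))) (succ (succ (succ zero)))) (refl Nat (succ (succ (succ zero)))))
inferred type:
  Eq (Eq (Eq Nat (succ (succ (succ zero))) (succ (succ (succ zero)))) (refl Nat (succ (succ (succ zero)))) (refl Nat (succ (succ (succ zero))))) (refl (Eq Nat (succ (succ (succ zero))) (succ (succ (succ zero)))) (refl Nat (succ (succ (succ zero))))) (refl (Eq Nat (succ (succ (succ zero))) (succ (succ (succ zero)))) (refl Nat (succ (succ (succ zero)))))
reduction steps (normal order): 10
already normal: no
first contracted redex: an elimNat iota-redex


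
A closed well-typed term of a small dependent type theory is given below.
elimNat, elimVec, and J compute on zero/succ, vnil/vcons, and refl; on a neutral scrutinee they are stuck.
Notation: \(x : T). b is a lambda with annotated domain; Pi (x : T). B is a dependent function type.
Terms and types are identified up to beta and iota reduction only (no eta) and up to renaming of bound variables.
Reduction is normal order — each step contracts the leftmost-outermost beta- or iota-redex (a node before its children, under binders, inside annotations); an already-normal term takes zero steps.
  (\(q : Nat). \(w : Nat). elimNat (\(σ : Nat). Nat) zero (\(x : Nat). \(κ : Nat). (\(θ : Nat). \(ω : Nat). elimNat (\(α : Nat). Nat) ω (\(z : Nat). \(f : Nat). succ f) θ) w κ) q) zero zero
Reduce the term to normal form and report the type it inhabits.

normal form:
  zero
inferred type:
  Nat


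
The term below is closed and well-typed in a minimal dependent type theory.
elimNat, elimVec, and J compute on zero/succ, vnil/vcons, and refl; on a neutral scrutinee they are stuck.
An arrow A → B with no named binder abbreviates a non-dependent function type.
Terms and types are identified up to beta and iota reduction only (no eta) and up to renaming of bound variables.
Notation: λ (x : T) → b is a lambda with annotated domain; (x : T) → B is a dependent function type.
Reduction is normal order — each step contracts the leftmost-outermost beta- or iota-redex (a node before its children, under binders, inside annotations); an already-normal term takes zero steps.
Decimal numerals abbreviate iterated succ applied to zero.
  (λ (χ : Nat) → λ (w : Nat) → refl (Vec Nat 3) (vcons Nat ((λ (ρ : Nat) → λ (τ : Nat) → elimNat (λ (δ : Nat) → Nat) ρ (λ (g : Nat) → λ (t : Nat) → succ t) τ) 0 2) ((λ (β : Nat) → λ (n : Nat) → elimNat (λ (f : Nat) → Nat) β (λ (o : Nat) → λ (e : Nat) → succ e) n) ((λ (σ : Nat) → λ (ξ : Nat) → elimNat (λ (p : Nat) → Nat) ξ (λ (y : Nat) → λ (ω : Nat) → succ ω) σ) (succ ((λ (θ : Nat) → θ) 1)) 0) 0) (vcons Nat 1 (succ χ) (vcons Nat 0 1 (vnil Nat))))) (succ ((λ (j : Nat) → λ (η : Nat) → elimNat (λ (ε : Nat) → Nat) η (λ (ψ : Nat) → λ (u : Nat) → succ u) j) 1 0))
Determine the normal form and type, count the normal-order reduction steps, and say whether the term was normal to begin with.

normal form:
  λ (χ : Nat) → refl (Vec Nat 3) (vcons Nat 2 2 (vcons Nat 1 3 (vcons Nat 0 1 (vnil Nat))))
inferred type:
  Nat → Eq (Vec Nat 3) (vcons Nat 2 2 (vcons Nat 1 3 (vcons Nat 0 1 (vnil Nat)))) (vcons Nat 2 2 (vcons Nat 1 3 (vcons Nat 0 1 (vnil Nat))))
normal-order step count: 29
started in normal form: no
first redex: a beta-redex


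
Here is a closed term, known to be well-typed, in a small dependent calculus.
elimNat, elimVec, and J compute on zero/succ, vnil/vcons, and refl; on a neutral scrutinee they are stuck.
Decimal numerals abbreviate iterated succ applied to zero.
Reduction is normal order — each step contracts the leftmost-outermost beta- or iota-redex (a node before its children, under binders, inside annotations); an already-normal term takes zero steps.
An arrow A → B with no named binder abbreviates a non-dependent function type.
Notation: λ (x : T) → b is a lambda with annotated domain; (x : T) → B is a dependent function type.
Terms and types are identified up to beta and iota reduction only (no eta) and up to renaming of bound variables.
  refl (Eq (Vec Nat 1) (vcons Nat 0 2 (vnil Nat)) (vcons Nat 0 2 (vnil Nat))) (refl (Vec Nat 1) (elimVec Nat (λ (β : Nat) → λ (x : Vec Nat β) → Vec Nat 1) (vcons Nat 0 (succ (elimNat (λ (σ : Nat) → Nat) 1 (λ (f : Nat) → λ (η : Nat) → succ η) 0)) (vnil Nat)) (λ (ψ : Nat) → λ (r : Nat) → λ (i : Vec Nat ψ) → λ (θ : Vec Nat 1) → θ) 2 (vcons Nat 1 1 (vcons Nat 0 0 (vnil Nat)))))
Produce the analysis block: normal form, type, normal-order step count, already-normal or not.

resulting normal form:
  refl (Eq (Vec Nat 1) (vcons Nat 0 2 (vnil Nat)) (vcons Nat 0 2 (vnil Nat))) (refl (Vec Nat 1) (vcons Nat 0 2 (vnil Nat)))
the term's type:
  Eq (Eq (Vec Nat 1) (vcons Nat 0 2 (vnil Nat)) (vcons Nat 0 2 (vnil Nat))) (refl (Vec Nat 1) (vcons Nat 0 2 (vnil Nat))) (refl (Vec Nat 1) (vcons Nat 0 2 (vnil Nat)))
reduction steps (normal order): 12
started in normal form: no
first contracted redex: an elimVec iota-redex


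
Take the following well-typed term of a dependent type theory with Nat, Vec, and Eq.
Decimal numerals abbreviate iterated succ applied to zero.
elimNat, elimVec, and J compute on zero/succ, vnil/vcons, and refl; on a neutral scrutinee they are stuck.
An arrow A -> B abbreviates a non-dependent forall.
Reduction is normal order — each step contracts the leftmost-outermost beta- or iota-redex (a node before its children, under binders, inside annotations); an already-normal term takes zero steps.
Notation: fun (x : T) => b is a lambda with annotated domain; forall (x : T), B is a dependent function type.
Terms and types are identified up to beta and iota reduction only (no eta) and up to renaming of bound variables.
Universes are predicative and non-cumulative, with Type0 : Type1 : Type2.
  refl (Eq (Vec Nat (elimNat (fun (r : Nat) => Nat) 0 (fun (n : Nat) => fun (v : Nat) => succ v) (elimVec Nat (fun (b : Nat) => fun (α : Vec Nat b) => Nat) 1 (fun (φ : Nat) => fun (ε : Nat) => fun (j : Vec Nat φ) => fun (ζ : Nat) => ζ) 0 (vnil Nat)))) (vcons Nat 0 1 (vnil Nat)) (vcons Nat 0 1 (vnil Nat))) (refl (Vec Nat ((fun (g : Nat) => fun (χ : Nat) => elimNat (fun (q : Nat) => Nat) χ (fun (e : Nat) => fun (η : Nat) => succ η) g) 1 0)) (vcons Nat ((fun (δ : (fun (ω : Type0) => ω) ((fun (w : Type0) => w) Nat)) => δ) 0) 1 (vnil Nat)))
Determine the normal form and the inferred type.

normal form:
  refl (Eq (Vec Nat 1) (vcons Nat 0 1 (vnil Nat)) (vcons Nat 0 1 (vnil Nat))) (refl (Vec Nat 1) (vcons Nat 0 1 (vnil Nat)))
the term's type:
  Eq (Eq (Vec Nat 1) (vcons Nat 0 1 (vnil Nat)) (vcons Nat 0 1 (vnil Nat))) (refl (Vec Nat 1) (vcons Nat 0 1 (vnil Nat))) (refl (Vec Nat 1) (vcons Nat 0 1 (vnil Nat)))


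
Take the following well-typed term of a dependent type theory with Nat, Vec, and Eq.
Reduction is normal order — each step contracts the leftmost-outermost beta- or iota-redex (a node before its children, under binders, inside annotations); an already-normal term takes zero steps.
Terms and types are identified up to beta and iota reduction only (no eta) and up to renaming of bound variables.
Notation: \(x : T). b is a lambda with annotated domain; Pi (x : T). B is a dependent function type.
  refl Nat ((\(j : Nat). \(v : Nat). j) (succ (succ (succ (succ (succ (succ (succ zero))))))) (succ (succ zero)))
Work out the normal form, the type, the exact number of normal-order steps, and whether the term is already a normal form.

resulting normal form:
  refl Nat (succ (succ (succ (succ (succ (succ (succ zero)))))))
the term's type:
  Eq Nat (succ (succ (succ (succ (succ (succ (succ zero))))))) (succ (succ (succ (succ (succ (succ (succ zero)))))))
steps to reach normal form (normal order): 2
started in normal form: no
first redex: a beta-redex


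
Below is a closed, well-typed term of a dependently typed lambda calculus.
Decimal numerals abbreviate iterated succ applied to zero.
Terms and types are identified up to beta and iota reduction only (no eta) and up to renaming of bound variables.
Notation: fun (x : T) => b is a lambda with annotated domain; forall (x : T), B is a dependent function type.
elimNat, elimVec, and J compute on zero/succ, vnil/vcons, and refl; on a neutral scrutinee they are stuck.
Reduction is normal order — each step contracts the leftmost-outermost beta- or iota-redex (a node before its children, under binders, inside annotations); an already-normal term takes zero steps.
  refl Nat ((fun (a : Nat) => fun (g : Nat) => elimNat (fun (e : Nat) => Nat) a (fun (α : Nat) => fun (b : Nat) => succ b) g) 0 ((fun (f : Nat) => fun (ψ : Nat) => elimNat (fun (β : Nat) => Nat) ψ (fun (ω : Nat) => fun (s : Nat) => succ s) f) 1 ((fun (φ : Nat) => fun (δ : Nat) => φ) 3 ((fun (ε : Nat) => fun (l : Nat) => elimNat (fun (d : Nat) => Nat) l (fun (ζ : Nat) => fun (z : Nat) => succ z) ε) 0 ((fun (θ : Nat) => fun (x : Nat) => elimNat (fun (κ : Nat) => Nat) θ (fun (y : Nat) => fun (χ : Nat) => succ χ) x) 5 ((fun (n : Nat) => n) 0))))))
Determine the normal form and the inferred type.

reduced normal form:
  refl Nat 4
the term's type:
  Eq Nat 4 4


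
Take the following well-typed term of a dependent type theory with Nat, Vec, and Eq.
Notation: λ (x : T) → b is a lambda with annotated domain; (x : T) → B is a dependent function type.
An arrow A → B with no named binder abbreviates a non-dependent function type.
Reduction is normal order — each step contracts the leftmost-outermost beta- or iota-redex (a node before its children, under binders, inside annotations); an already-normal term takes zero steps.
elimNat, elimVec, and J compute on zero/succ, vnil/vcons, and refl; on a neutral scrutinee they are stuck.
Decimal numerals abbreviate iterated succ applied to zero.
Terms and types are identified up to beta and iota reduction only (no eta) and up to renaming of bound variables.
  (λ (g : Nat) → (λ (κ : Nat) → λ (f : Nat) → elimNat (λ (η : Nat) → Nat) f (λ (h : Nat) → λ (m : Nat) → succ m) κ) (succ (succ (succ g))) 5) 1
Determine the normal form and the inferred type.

normal form:
  9
the term's type:
  Nat


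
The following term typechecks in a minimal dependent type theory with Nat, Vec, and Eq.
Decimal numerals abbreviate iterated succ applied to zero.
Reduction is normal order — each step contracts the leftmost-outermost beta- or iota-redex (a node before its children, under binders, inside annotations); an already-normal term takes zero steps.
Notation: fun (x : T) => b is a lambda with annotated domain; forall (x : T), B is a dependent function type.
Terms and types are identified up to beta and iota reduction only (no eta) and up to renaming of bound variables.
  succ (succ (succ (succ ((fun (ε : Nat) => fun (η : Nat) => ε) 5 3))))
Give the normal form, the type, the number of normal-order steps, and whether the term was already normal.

normal form:
  9
inferred type:
  Nat
reduction steps (normal order): 2
term was already normal: no
first redex: a beta-redex


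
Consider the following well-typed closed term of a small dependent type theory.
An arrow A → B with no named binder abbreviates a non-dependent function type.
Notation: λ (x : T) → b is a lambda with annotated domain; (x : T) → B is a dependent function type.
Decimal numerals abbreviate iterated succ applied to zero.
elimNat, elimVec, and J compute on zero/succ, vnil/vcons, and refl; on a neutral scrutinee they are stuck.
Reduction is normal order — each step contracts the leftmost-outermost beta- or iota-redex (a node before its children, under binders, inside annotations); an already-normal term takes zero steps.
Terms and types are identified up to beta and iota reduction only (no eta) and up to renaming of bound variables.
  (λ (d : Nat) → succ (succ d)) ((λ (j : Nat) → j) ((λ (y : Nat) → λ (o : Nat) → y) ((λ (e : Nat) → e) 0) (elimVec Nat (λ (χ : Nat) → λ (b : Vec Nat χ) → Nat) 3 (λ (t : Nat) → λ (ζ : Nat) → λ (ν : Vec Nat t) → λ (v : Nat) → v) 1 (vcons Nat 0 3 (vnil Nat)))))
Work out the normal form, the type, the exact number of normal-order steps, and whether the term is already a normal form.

reduced normal form:
  2
inferred type:
  Nat
reduction steps (normal order): 5
started in normal form: no
first contracted redex: a beta-redex


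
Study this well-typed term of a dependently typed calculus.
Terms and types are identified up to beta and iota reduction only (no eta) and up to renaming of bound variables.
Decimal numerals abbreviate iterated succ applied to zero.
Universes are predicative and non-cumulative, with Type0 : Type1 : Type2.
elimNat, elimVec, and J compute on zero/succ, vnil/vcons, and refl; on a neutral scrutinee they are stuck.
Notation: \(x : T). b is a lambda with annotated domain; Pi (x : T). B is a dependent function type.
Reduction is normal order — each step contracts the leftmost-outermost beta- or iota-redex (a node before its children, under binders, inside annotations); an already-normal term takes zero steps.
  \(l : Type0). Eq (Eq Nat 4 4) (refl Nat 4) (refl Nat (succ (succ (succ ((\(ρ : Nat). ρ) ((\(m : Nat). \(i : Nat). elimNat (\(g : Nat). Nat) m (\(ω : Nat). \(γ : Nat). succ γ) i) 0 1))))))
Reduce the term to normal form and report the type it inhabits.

normal form:
  \(l : Type0). Eq (Eq Nat 4 4) (refl Nat 4) (refl Nat 4)
the term's type:
  Pi (l : Type0). Type0
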